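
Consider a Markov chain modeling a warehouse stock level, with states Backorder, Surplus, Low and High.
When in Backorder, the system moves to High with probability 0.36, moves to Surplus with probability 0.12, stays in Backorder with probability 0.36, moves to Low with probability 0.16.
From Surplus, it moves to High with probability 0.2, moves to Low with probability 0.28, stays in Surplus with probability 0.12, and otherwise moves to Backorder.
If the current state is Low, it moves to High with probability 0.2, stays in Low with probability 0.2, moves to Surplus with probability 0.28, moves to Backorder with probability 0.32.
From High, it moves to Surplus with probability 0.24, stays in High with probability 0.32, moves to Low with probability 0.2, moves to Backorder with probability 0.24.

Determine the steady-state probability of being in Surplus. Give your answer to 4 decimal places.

Let the stationary distribution be π with π = πP and π_1 + π_2 + π_3 + π_4 = 1.
π_1 = 0.36·π_1 + 0.4·π_2 + 0.32·π_3 + 0.24·π_4
π_2 = 0.12·π_1 + 0.12·π_2 + 0.28·π_3 + 0.24·π_4
π_3 = 0.16·π_1 + 0.28·π_2 + 0.2·π_3 + 0.2·π_4
Solving with the normalization constraint gives π = (0.3250, 0.1867, 0.2019, 0.2864).
So the stationary probability of Surplus is 0.1867.

0.1867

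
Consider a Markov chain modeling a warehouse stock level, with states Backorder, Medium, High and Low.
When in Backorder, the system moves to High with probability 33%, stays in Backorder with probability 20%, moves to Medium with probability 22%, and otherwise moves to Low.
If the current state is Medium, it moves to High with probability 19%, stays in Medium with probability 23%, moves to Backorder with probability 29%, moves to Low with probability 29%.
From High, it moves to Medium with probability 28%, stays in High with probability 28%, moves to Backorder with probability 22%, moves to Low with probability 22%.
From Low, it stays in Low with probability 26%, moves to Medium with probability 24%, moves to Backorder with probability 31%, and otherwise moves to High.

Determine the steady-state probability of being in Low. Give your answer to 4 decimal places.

Let the stationary distribution be π with π = πP and π_1 + π_2 + π_3 + π_4 = 1.
π_1 = 0.2·π_1 + 0.29·π_2 + 0.22·π_3 + 0.31·π_4
π_2 = 0.22·π_1 + 0.23·π_2 + 0.28·π_3 + 0.24·π_4
π_3 = 0.33·π_1 + 0.19·π_2 + 0.28·π_3 + 0.19·π_4
Solving with the normalization constraint gives π = (0.2548, 0.2424, 0.2480, 0.2548).
So the stationary probability of Low is 0.2548.

0.2548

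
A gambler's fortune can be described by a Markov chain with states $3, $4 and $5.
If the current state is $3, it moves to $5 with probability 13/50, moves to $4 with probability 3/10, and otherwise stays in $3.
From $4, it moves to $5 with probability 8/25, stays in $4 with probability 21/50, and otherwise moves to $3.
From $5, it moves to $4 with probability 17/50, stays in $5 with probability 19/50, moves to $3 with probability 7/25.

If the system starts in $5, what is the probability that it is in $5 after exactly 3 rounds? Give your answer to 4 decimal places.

0.3205

Propagate the distribution vector 3 rounds from $5.
After 0 rounds: (0.0000, 0.0000, 1.0000)
After 1 round: (0.2800, 0.3400, 0.3800)
After 2 rounds: (0.3180, 0.3560, 0.3260)
After 3 rounds: (0.3238, 0.3558, 0.3205)
P(in $5 after 3 rounds) = 0.3205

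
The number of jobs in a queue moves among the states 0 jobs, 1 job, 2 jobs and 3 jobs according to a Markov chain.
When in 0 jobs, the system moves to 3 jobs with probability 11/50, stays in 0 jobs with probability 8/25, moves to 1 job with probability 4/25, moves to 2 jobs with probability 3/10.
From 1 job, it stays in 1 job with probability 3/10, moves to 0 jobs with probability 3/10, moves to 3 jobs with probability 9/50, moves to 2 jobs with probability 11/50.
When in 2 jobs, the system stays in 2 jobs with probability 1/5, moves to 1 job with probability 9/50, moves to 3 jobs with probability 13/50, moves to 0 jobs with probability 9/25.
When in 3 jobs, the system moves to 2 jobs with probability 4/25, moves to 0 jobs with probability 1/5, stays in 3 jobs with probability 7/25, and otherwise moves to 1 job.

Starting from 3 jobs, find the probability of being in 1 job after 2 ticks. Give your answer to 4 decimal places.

0.2696

Propagate the distribution vector 2 ticks from 3 jobs.
After 0 ticks: (0.0000, 0.0000, 0.0000, 1.0000)
After 1 tick: (0.2000, 0.3600, 0.1600, 0.2800)
After 2 ticks: (0.2856, 0.2696, 0.2160, 0.2288)
P(in 1 job after 2 ticks) = 0.2696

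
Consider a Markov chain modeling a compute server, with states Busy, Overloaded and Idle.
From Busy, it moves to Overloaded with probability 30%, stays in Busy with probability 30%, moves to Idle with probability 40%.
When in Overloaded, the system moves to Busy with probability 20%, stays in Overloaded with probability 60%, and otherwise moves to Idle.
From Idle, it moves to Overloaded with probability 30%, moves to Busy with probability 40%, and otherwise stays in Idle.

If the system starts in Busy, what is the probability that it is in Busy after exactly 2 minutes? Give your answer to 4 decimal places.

Sum over the intermediate state after 1 minute:
P = P(Busy→Busy)·P(Busy→Busy) + P(Busy→Overloaded)·P(Overloaded→Busy) + P(Busy→Idle)·P(Idle→Busy)
  = 0.3×0.3 + 0.3×0.2 + 0.4×0.4
  = 0.0900 + 0.0600 + 0.1600 = 0.3100

0.3100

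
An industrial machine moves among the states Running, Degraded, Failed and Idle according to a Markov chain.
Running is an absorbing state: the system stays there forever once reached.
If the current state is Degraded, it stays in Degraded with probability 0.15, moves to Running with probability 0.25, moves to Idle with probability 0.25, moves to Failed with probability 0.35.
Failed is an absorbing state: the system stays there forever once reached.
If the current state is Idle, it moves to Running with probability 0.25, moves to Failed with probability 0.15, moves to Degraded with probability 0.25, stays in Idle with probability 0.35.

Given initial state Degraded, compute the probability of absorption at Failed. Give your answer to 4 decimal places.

Let h(s) be the probability of absorption at Failed starting from transient state s. Then h(Failed) = 1 and h(Running) = 0. By first-step analysis:
h(Degraded) = 0.25·0 + 0.15·h(Degraded) + 0.35·1 + 0.25·h(Idle)
h(Idle) = 0.25·0 + 0.25·h(Degraded) + 0.15·1 + 0.35·h(Idle)
Solving: h(Degraded) = 0.5408, h(Idle) = 0.4388.
Starting from Degraded, the probability is 0.5408.

0.5408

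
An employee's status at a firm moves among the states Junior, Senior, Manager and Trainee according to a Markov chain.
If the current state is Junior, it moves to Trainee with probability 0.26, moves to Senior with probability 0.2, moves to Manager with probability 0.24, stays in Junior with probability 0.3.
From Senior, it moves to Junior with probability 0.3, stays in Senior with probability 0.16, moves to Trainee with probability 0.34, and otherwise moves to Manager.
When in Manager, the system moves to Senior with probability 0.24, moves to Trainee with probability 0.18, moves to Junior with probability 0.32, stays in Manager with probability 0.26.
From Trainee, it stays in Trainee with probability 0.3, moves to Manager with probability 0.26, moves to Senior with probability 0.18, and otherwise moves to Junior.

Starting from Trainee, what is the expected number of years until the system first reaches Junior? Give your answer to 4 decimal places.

Let t(s) be the expected number of years to first reach Junior from state s, with t(Junior) = 0. Conditioning on the first year:
t(Senior) = 1 + 0.16·t(Senior) + 0.2·t(Manager) + 0.34·t(Trainee)
t(Manager) = 1 + 0.24·t(Senior) + 0.26·t(Manager) + 0.18·t(Trainee)
t(Trainee) = 1 + 0.18·t(Senior) + 0.26·t(Manager) + 0.3·t(Trainee)
Solving: t(Senior) = 3.4133, t(Manager) = 3.3192, t(Trainee) = 3.5391.
Expected years from Trainee to Junior: 3.5391.

3.5391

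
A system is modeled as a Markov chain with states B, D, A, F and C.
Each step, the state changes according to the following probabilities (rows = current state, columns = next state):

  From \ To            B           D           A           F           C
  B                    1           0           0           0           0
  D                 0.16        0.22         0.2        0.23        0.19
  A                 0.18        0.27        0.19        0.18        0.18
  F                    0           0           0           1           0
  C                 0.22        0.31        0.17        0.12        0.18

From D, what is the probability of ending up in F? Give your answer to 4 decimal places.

Let h(s) be the probability of absorption at F starting from transient state s. Then h(F) = 1 and h(B) = 0. By first-step analysis:
h(D) = 0.16·0 + 0.22·h(D) + 0.2·h(A) + 0.23·1 + 0.19·h(C)
h(A) = 0.18·0 + 0.27·h(D) + 0.19·h(A) + 0.18·1 + 0.18·h(C)
h(C) = 0.22·0 + 0.31·h(D) + 0.17·h(A) + 0.12·1 + 0.18·h(C)
Solving: h(D) = 0.5332, h(A) = 0.5003, h(C) = 0.4516.
Starting from D, the probability is 0.5332.

0.5332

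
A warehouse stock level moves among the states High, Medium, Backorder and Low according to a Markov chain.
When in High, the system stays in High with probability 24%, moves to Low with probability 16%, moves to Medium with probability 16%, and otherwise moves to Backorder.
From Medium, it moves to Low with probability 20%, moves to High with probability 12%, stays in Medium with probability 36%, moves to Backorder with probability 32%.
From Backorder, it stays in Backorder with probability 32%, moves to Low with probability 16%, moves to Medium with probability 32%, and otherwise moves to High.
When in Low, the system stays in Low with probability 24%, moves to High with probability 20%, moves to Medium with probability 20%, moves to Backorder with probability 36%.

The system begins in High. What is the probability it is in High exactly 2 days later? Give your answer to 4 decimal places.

Propagate the distribution vector 2 days from High.
After 0 days: (1.0000, 0.0000, 0.0000, 0.0000)
After 1 day: (0.2400, 0.1600, 0.4400, 0.1600)
After 2 days: (0.1968, 0.2688, 0.3552, 0.1792)
P(in High after 2 days) = 0.1968

0.1968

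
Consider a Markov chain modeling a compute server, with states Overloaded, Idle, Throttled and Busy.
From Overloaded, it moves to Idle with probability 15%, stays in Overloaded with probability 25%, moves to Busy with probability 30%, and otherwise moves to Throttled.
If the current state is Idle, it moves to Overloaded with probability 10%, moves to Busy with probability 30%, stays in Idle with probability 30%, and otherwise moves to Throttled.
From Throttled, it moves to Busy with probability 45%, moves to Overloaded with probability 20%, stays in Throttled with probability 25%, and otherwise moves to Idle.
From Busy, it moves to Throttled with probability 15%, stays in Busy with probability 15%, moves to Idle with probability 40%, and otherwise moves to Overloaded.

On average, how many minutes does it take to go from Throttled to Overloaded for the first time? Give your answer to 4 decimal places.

4.8222

Let t(s) be the expected number of minutes to first reach Overloaded from state s, with t(Overloaded) = 0. Conditioning on the first minute:
t(Idle) = 1 + 0.3·t(Idle) + 0.3·t(Throttled) + 0.3·t(Busy)
t(Throttled) = 1 + 0.1·t(Idle) + 0.25·t(Throttled) + 0.45·t(Busy)
t(Busy) = 1 + 0.4·t(Idle) + 0.15·t(Throttled) + 0.15·t(Busy)
Solving: t(Idle) = 5.4667, t(Throttled) = 4.8222, t(Busy) = 4.6000.
Expected minutes from Throttled to Overloaded: 4.8222.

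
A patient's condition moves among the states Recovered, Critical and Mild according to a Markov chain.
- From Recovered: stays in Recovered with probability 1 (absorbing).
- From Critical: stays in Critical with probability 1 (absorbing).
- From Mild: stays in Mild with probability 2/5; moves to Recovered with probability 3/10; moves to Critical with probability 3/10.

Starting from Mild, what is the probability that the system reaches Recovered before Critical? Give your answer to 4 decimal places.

Let h(s) be the probability of absorption at Recovered starting from transient state s. Then h(Recovered) = 1 and h(Critical) = 0. By first-step analysis:
h(Mild) = 0.3·1 + 0.3·0 + 0.4·h(Mild)
Solving: h(Mild) = 0.5000.
Starting from Mild, the probability is 0.5000.

0.5000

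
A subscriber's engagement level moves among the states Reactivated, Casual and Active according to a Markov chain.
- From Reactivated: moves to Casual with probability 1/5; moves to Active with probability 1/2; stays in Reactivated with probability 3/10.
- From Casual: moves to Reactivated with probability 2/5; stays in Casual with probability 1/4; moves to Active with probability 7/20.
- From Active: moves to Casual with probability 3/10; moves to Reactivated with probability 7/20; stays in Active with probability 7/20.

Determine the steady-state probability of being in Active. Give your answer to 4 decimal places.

Let the stationary distribution be π with π = πP and π_1 + π_2 + π_3 = 1.
π_1 = 0.3·π_1 + 0.4·π_2 + 0.35·π_3
π_2 = 0.2·π_1 + 0.25·π_2 + 0.3·π_3
Solving with the normalization constraint gives π = (0.3454, 0.2528, 0.4018).
So the stationary probability of Active is 0.4018.

0.4018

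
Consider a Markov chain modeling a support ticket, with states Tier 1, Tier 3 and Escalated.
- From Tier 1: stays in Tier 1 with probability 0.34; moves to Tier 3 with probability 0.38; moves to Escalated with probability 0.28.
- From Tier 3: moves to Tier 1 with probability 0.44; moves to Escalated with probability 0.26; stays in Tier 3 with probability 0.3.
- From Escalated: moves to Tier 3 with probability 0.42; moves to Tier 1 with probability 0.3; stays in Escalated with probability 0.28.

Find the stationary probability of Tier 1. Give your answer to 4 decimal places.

0.3653

Let the stationary distribution be π with π = πP and π_1 + π_2 + π_3 = 1.
π_1 = 0.34·π_1 + 0.44·π_2 + 0.3·π_3
π_2 = 0.38·π_1 + 0.3·π_2 + 0.42·π_3
Solving with the normalization constraint gives π = (0.3653, 0.3620, 0.2728).
So the stationary probability of Tier 1 is 0.3653.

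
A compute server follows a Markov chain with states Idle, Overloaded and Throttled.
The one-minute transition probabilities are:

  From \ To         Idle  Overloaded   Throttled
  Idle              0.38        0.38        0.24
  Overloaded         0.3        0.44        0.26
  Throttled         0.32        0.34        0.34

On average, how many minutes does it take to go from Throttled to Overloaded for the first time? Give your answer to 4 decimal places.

Let t(s) be the expected number of minutes to first reach Overloaded from state s, with t(Overloaded) = 0. Conditioning on the first minute:
t(Idle) = 1 + 0.38·t(Idle) + 0.24·t(Throttled)
t(Throttled) = 1 + 0.32·t(Idle) + 0.34·t(Throttled)
Solving: t(Idle) = 2.7076, t(Throttled) = 2.8279.
Expected minutes from Throttled to Overloaded: 2.8279.

2.8279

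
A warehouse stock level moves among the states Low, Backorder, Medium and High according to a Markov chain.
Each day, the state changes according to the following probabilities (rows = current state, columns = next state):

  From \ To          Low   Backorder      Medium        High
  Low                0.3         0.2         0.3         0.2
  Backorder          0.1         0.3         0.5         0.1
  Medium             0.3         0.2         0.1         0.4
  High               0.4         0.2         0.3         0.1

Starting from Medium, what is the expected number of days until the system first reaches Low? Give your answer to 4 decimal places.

3.5562

Let t(s) be the expected number of days to first reach Low from state s, with t(Low) = 0. Conditioning on the first day:
t(Backorder) = 1 + 0.3·t(Backorder) + 0.5·t(Medium) + 0.1·t(High)
t(Medium) = 1 + 0.2·t(Backorder) + 0.1·t(Medium) + 0.4·t(High)
t(High) = 1 + 0.2·t(Backorder) + 0.3·t(Medium) + 0.1·t(High)
Solving: t(Backorder) = 4.4377, t(Medium) = 3.5562, t(High) = 3.2827.
Expected days from Medium to Low: 3.5562.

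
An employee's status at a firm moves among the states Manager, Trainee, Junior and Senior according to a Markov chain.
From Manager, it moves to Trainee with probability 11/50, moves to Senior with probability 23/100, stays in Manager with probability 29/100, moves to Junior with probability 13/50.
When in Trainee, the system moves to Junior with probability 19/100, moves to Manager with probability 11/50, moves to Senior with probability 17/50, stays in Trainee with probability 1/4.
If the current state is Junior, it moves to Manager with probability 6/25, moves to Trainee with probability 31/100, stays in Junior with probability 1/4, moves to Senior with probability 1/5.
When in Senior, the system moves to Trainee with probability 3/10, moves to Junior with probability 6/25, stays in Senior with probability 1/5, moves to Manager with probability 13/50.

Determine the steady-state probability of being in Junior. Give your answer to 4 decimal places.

Let the stationary distribution be π with π = πP and π_1 + π_2 + π_3 + π_4 = 1.
π_1 = 0.29·π_1 + 0.22·π_2 + 0.24·π_3 + 0.26·π_4
π_2 = 0.22·π_1 + 0.25·π_2 + 0.31·π_3 + 0.3·π_4
π_3 = 0.26·π_1 + 0.19·π_2 + 0.25·π_3 + 0.24·π_4
Solving with the normalization constraint gives π = (0.2521, 0.2687, 0.2339, 0.2452).
So the stationary probability of Junior is 0.2339.

0.2339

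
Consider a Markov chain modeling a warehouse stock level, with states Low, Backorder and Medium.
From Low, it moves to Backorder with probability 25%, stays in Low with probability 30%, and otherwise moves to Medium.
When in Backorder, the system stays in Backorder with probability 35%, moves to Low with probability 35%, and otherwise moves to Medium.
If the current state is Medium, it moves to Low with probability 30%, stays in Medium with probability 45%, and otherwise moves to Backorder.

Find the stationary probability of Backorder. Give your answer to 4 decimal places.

0.2778

Let the stationary distribution be π with π = πP and π_1 + π_2 + π_3 = 1.
π_1 = 0.3·π_1 + 0.35·π_2 + 0.3·π_3
π_2 = 0.25·π_1 + 0.35·π_2 + 0.25·π_3
Solving with the normalization constraint gives π = (0.3139, 0.2778, 0.4083).
So the stationary probability of Backorder is 0.2778.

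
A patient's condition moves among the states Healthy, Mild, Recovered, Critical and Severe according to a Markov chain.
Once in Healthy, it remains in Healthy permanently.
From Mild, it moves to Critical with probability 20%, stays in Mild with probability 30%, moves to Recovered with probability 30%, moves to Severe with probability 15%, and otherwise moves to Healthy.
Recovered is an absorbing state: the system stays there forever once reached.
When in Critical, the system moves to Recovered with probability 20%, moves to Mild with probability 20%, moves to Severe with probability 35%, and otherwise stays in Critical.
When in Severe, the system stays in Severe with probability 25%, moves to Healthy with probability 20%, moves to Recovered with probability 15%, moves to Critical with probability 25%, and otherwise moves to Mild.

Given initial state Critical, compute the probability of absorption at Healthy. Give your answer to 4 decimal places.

0.2433

Let h(s) be the probability of absorption at Healthy starting from transient state s. Then h(Healthy) = 1 and h(Recovered) = 0. By first-step analysis:
h(Mild) = 0.05·1 + 0.3·h(Mild) + 0.3·0 + 0.2·h(Critical) + 0.15·h(Severe)
h(Critical) = 0.2·h(Mild) + 0.2·0 + 0.25·h(Critical) + 0.35·h(Severe)
h(Severe) = 0.2·1 + 0.15·h(Mild) + 0.15·0 + 0.25·h(Critical) + 0.25·h(Severe)
Solving: h(Mild) = 0.2251, h(Critical) = 0.2433, h(Severe) = 0.3928.
Starting from Critical, the probability is 0.2433.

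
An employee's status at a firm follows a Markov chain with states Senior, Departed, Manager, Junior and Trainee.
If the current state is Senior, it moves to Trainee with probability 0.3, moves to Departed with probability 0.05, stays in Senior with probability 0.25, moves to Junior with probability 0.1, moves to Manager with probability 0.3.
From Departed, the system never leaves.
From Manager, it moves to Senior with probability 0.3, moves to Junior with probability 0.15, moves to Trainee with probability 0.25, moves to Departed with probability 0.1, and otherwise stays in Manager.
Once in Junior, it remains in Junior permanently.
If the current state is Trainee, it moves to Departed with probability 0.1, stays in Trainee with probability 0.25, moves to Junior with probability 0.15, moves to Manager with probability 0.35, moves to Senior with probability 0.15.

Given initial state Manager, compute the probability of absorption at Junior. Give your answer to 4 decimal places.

0.6110

Let h(s) be the probability of absorption at Junior starting from transient state s. Then h(Junior) = 1 and h(Departed) = 0. By first-step analysis:
h(Senior) = 0.25·h(Senior) + 0.05·0 + 0.3·h(Manager) + 0.1·1 + 0.3·h(Trainee)
h(Manager) = 0.3·h(Senior) + 0.1·0 + 0.2·h(Manager) + 0.15·1 + 0.25·h(Trainee)
h(Trainee) = 0.15·h(Senior) + 0.1·0 + 0.35·h(Manager) + 0.15·1 + 0.25·h(Trainee)
Solving: h(Senior) = 0.6215, h(Manager) = 0.6110, h(Trainee) = 0.6094.
Starting from Manager, the probability is 0.6110.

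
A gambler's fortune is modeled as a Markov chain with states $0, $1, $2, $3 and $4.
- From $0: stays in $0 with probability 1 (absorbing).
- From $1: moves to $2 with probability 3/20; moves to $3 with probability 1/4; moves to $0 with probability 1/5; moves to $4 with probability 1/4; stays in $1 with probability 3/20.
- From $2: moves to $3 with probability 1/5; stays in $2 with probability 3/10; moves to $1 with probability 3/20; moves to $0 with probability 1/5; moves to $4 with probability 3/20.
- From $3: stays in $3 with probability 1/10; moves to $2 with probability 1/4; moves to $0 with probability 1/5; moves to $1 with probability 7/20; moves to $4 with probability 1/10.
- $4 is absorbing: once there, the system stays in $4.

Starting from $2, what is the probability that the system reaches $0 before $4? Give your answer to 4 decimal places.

Let h(s) be the probability of absorption at $0 starting from transient state s. Then h($0) = 1 and h($4) = 0. By first-step analysis:
h($1) = 0.2·1 + 0.15·h($1) + 0.15·h($2) + 0.25·h($3) + 0.25·0
h($2) = 0.2·1 + 0.15·h($1) + 0.3·h($2) + 0.2·h($3) + 0.15·0
h($3) = 0.2·1 + 0.35·h($1) + 0.25·h($2) + 0.1·h($3) + 0.1·0
Solving: h($1) = 0.5018, h($2) = 0.5567, h($3) = 0.5720.
Starting from $2, the probability is 0.5567.

0.5567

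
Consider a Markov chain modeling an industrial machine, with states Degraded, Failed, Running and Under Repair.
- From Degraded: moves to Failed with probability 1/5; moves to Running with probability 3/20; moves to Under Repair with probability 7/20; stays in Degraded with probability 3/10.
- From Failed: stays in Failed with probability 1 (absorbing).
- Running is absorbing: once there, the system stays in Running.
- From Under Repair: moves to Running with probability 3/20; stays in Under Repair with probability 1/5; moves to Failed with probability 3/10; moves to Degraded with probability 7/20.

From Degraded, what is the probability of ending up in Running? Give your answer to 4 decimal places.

Let h(s) be the probability of absorption at Running starting from transient state s. Then h(Running) = 1 and h(Failed) = 0. By first-step analysis:
h(Degraded) = 0.3·h(Degraded) + 0.2·0 + 0.15·1 + 0.35·h(Under Repair)
h(Under Repair) = 0.35·h(Degraded) + 0.3·0 + 0.15·1 + 0.2·h(Under Repair)
Solving: h(Degraded) = 0.3943, h(Under Repair) = 0.3600.
Starting from Degraded, the probability is 0.3943.

0.3943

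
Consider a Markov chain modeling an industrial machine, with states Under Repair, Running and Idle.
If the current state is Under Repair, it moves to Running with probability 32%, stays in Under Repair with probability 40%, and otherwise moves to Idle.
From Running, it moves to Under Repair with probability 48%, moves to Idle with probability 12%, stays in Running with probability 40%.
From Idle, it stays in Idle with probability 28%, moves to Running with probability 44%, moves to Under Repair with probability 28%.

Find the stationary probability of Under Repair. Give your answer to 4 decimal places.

0.4037

Let the stationary distribution be π with π = πP and π_1 + π_2 + π_3 = 1.
π_1 = 0.4·π_1 + 0.48·π_2 + 0.28·π_3
π_2 = 0.32·π_1 + 0.4·π_2 + 0.44·π_3
Solving with the normalization constraint gives π = (0.4037, 0.3765, 0.2198).
So the stationary probability of Under Repair is 0.4037.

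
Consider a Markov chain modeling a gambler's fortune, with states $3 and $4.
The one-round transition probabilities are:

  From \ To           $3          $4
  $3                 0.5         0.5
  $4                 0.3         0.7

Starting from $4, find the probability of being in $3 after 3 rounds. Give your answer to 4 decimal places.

0.3720

Propagate the distribution vector 3 rounds from $4.
After 0 rounds: (0.0000, 1.0000)
After 1 round: (0.3000, 0.7000)
After 2 rounds: (0.3600, 0.6400)
After 3 rounds: (0.3720, 0.6280)
P(in $3 after 3 rounds) = 0.3720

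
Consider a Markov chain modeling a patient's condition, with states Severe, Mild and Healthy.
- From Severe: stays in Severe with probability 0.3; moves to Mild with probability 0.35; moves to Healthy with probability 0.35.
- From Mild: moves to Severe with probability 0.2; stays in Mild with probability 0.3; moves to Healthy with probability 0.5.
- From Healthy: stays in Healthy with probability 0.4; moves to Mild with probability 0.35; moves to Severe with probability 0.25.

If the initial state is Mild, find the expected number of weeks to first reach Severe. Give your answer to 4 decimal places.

4.4898

Let t(s) be the expected number of weeks to first reach Severe from state s, with t(Severe) = 0. Conditioning on the first week:
t(Mild) = 1 + 0.3·t(Mild) + 0.5·t(Healthy)
t(Healthy) = 1 + 0.35·t(Mild) + 0.4·t(Healthy)
Solving: t(Mild) = 4.4898, t(Healthy) = 4.2857.
Expected weeks from Mild to Severe: 4.4898.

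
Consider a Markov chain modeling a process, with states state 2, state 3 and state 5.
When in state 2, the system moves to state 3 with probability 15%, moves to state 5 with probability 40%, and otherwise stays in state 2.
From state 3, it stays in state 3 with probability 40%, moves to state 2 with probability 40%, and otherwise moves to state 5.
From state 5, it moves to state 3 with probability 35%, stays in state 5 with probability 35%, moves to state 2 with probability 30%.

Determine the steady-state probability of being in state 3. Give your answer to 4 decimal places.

0.2870

Let the stationary distribution be π with π = πP and π_1 + π_2 + π_3 = 1.
π_1 = 0.45·π_1 + 0.4·π_2 + 0.3·π_3
π_2 = 0.15·π_1 + 0.4·π_2 + 0.35·π_3
Solving with the normalization constraint gives π = (0.3867, 0.2870, 0.3263).
So the stationary probability of state 3 is 0.2870.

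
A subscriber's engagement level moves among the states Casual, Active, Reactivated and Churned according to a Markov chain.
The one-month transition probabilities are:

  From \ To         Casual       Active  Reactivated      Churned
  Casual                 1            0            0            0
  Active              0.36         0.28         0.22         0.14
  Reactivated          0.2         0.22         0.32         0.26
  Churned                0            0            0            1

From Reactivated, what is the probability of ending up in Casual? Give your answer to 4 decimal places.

0.5059

Let h(s) be the probability of absorption at Casual starting from transient state s. Then h(Casual) = 1 and h(Churned) = 0. By first-step analysis:
h(Active) = 0.36·1 + 0.28·h(Active) + 0.22·h(Reactivated) + 0.14·0
h(Reactivated) = 0.2·1 + 0.22·h(Active) + 0.32·h(Reactivated) + 0.26·0
Solving: h(Active) = 0.6546, h(Reactivated) = 0.5059.
Starting from Reactivated, the probability is 0.5059.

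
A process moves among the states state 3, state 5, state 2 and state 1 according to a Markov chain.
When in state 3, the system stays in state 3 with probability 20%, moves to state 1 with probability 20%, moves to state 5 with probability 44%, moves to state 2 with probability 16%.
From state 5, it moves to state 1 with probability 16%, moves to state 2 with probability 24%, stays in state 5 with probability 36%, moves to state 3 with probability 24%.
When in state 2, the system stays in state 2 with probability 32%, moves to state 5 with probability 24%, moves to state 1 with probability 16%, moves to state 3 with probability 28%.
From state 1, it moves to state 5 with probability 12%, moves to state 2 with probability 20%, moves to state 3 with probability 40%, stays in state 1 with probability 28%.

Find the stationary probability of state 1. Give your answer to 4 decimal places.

Let the stationary distribution be π with π = πP and π_1 + π_2 + π_3 + π_4 = 1.
π_1 = 0.2·π_1 + 0.24·π_2 + 0.28·π_3 + 0.4·π_4
π_2 = 0.44·π_1 + 0.36·π_2 + 0.24·π_3 + 0.12·π_4
π_3 = 0.16·π_1 + 0.24·π_2 + 0.32·π_3 + 0.2·π_4
Solving with the normalization constraint gives π = (0.2694, 0.3075, 0.2290, 0.1941).
So the stationary probability of state 1 is 0.1941.

0.1941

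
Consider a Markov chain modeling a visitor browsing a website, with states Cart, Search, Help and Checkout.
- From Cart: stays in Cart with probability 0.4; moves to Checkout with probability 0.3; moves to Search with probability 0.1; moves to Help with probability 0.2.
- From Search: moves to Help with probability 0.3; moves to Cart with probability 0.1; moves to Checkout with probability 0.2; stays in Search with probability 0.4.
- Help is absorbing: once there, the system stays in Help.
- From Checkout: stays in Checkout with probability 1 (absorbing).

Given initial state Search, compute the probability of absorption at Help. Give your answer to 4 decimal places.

0.5714

Let h(s) be the probability of absorption at Help starting from transient state s. Then h(Help) = 1 and h(Checkout) = 0. By first-step analysis:
h(Cart) = 0.4·h(Cart) + 0.1·h(Search) + 0.2·1 + 0.3·0
h(Search) = 0.1·h(Cart) + 0.4·h(Search) + 0.3·1 + 0.2·0
Solving: h(Cart) = 0.4286, h(Search) = 0.5714.
Starting from Search, the probability is 0.5714.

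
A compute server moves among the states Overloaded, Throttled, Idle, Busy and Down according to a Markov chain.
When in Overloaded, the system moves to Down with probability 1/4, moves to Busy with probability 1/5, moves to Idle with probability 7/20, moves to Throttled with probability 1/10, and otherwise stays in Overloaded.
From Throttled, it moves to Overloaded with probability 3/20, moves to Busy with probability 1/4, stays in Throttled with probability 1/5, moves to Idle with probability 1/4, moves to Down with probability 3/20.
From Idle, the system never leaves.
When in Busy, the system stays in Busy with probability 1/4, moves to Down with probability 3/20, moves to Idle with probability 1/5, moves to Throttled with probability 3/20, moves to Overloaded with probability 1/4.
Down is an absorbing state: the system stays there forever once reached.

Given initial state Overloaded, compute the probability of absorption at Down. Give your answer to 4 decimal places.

0.4145

Let h(s) be the probability of absorption at Down starting from transient state s. Then h(Down) = 1 and h(Idle) = 0. By first-step analysis:
h(Overloaded) = 0.1·h(Overloaded) + 0.1·h(Throttled) + 0.35·0 + 0.2·h(Busy) + 0.25·1
h(Throttled) = 0.15·h(Overloaded) + 0.2·h(Throttled) + 0.25·0 + 0.25·h(Busy) + 0.15·1
h(Busy) = 0.25·h(Overloaded) + 0.15·h(Throttled) + 0.2·0 + 0.25·h(Busy) + 0.15·1
Solving: h(Overloaded) = 0.4145, h(Throttled) = 0.3956, h(Busy) = 0.4173.
Starting from Overloaded, the probability is 0.4145.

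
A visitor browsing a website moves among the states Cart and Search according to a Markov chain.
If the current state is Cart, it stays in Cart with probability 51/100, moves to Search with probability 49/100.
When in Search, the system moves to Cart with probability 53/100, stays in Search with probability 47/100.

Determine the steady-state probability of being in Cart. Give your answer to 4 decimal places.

Let the stationary distribution be π with π = πP and π_1 + π_2 = 1.
π_1 = 0.51·π_1 + 0.53·π_2
Solving with the normalization constraint gives π = (0.5196, 0.4804).
So the stationary probability of Cart is 0.5196.

0.5196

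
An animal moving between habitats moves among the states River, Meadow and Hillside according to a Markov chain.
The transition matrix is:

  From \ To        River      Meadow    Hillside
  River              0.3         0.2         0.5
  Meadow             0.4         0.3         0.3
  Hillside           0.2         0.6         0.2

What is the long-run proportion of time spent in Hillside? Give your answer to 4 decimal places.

Let the stationary distribution be π with π = πP and π_1 + π_2 + π_3 = 1.
π_1 = 0.3·π_1 + 0.4·π_2 + 0.2·π_3
π_2 = 0.2·π_1 + 0.3·π_2 + 0.6·π_3
Solving with the normalization constraint gives π = (0.3040, 0.3680, 0.3280).
So the stationary probability of Hillside is 0.3280.

0.3280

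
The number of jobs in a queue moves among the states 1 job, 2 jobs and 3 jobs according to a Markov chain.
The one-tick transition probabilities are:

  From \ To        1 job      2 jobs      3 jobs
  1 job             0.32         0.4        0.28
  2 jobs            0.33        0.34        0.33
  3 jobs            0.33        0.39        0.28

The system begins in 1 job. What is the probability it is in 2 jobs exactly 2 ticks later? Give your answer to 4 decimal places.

Sum over the intermediate state after 1 tick:
P = P(1 job→1 job)·P(1 job→2 jobs) + P(1 job→2 jobs)·P(2 jobs→2 jobs) + P(1 job→3 jobs)·P(3 jobs→2 jobs)
  = 0.32×0.4 + 0.4×0.34 + 0.28×0.39
  = 0.1280 + 0.1360 + 0.1092 = 0.3732

0.3732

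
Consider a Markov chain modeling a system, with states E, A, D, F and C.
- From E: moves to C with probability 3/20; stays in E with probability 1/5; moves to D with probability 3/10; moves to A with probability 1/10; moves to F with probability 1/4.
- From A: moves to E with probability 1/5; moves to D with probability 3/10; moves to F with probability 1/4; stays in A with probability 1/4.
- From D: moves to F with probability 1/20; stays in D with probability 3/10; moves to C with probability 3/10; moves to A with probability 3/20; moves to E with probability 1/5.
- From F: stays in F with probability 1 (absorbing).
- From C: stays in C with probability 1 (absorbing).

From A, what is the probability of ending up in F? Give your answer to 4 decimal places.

0.6129

Let h(s) be the probability of absorption at F starting from transient state s. Then h(F) = 1 and h(C) = 0. By first-step analysis:
h(E) = 0.2·h(E) + 0.1·h(A) + 0.3·h(D) + 0.25·1 + 0.15·0
h(A) = 0.2·h(E) + 0.25·h(A) + 0.3·h(D) + 0.25·1
h(D) = 0.2·h(E) + 0.15·h(A) + 0.3·h(D) + 0.05·1 + 0.3·0
Solving: h(E) = 0.5210, h(A) = 0.6129, h(D) = 0.3516.
Starting from A, the probability is 0.6129.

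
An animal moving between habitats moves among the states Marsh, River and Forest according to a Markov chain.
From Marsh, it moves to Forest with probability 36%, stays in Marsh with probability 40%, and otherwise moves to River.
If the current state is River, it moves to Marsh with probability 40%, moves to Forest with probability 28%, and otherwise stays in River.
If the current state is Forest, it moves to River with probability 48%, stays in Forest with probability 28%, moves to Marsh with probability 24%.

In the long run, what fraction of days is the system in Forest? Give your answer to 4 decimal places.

Let the stationary distribution be π with π = πP and π_1 + π_2 + π_3 = 1.
π_1 = 0.4·π_1 + 0.4·π_2 + 0.24·π_3
π_2 = 0.24·π_1 + 0.32·π_2 + 0.48·π_3
Solving with the normalization constraint gives π = (0.3507, 0.3412, 0.3081).
So the stationary probability of Forest is 0.3081.

0.3081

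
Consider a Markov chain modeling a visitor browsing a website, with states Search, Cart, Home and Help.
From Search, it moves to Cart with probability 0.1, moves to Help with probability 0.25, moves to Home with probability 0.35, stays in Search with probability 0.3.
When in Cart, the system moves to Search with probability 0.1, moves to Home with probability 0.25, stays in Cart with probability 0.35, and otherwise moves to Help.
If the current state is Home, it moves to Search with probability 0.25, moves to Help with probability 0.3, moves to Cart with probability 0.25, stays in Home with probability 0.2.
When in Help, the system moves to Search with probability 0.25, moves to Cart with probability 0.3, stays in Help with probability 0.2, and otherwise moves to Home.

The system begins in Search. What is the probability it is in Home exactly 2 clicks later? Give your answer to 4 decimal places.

Propagate the distribution vector 2 clicks from Search.
After 0 clicks: (1.0000, 0.0000, 0.0000, 0.0000)
After 1 click: (0.3000, 0.1000, 0.3500, 0.2500)
After 2 clicks: (0.2500, 0.2275, 0.2625, 0.2600)
P(in Home after 2 clicks) = 0.2625

0.2625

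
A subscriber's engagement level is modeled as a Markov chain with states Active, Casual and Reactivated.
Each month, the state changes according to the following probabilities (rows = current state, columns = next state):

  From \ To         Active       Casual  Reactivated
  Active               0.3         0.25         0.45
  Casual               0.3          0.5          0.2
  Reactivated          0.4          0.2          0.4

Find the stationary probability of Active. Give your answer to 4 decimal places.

0.3355

Let the stationary distribution be π with π = πP and π_1 + π_2 + π_3 = 1.
π_1 = 0.3·π_1 + 0.3·π_2 + 0.4·π_3
π_2 = 0.25·π_1 + 0.5·π_2 + 0.2·π_3
Solving with the normalization constraint gives π = (0.3355, 0.3097, 0.3548).
So the stationary probability of Active is 0.3355.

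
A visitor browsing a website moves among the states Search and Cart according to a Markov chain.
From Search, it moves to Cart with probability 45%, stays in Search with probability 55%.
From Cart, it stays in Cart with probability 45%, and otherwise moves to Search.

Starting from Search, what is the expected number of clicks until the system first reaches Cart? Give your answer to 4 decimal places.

2.2222

Let t(s) be the expected number of clicks to first reach Cart from state s, with t(Cart) = 0. Conditioning on the first click:
t(Search) = 1 + 0.55·t(Search)
Solving: t(Search) = 2.2222.
Expected clicks from Search to Cart: 2.2222.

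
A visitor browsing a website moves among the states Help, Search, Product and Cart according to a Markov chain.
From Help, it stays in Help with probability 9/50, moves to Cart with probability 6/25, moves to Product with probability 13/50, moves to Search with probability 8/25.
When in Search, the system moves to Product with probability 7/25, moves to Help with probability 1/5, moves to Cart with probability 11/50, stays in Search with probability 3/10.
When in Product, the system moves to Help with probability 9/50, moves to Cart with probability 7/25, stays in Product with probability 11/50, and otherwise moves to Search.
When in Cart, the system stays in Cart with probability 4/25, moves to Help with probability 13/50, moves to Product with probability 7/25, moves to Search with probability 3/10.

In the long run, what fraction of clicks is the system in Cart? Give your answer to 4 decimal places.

Let the stationary distribution be π with π = πP and π_1 + π_2 + π_3 + π_4 = 1.
π_1 = 0.18·π_1 + 0.2·π_2 + 0.18·π_3 + 0.26·π_4
π_2 = 0.32·π_1 + 0.3·π_2 + 0.32·π_3 + 0.3·π_4
π_3 = 0.26·π_1 + 0.28·π_2 + 0.22·π_3 + 0.28·π_4
Solving with the normalization constraint gives π = (0.2043, 0.3093, 0.2603, 0.2261).
So the stationary probability of Cart is 0.2261.

0.2261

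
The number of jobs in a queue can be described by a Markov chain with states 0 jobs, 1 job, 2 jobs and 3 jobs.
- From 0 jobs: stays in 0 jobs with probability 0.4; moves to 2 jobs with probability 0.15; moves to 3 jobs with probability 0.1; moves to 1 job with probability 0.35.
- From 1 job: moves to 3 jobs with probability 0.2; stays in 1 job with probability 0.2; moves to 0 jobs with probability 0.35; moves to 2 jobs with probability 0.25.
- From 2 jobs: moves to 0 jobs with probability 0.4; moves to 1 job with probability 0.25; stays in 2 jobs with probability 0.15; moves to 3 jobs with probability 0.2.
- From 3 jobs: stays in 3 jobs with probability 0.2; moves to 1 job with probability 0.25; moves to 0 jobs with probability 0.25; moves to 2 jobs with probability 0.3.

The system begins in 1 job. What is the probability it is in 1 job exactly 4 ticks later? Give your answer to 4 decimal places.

0.2725

Propagate the distribution vector 4 ticks from 1 job.
After 0 ticks: (0.0000, 1.0000, 0.0000, 0.0000)
After 1 tick: (0.3500, 0.2000, 0.2500, 0.2000)
After 2 ticks: (0.3600, 0.2750, 0.2000, 0.1650)
After 3 ticks: (0.3615, 0.2723, 0.2023, 0.1640)
After 4 ticks: (0.3618, 0.2725, 0.2018, 0.1639)
P(in 1 job after 4 ticks) = 0.2725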